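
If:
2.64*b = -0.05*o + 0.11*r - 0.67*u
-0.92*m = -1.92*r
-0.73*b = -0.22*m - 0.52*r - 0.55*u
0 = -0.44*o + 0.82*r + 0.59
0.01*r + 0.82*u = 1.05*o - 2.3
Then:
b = 0.08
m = 0.60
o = 1.88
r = 0.29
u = -0.41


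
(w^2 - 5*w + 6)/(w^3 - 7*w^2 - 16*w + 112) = (w^2 - 5*w + 6)/(w^3 - 7*w^2 - 16*w + 112)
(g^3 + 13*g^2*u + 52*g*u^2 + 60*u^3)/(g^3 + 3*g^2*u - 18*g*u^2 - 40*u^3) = (-g - 6*u)/(-g + 4*u)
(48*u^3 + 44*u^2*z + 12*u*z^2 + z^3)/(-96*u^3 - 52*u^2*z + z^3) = (4*u + z)/(-8*u + z)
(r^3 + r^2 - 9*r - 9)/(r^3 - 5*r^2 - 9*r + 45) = (r + 1)/(r - 5)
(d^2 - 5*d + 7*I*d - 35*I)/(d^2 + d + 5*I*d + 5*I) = (d^2 + d*(-5 + 7*I) - 35*I)/(d^2 + d*(1 + 5*I) + 5*I)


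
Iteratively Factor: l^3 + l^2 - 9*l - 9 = (l + 1)*(l^2 - 9) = (l + 1)*(l + 3)*(l - 3)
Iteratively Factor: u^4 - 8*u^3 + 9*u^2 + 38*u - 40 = (u + 2)*(u^3 - 10*u^2 + 29*u - 20) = (u - 4)*(u + 2)*(u^2 - 6*u + 5) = (u - 5)*(u - 4)*(u + 2)*(u - 1)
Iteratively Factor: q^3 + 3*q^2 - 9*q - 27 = (q + 3)*(q^2 - 9) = (q + 3)^2*(q - 3)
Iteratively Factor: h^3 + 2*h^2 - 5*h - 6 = (h + 3)*(h^2 - h - 2) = (h + 1)*(h + 3)*(h - 2)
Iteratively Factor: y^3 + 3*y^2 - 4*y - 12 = (y - 2)*(y^2 + 5*y + 6) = (y - 2)*(y + 3)*(y + 2)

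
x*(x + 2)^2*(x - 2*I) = x^4 + 4*x^3 - 2*I*x^3 + 4*x^2 - 8*I*x^2 - 8*I*x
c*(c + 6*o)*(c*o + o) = c^3*o + 6*c^2*o^2 + c^2*o + 6*c*o^2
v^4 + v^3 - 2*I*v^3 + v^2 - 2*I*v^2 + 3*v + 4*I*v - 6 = (v - 1)*(v + 2)*(v - 3*I)*(v + I)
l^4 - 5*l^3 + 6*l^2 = l^2*(l - 3)*(l - 2)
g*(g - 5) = g^2 - 5*g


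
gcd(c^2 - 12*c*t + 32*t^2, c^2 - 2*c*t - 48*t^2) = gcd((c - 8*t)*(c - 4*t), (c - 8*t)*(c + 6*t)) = -c + 8*t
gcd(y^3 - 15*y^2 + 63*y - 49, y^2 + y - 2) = y - 1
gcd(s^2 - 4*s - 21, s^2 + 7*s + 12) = s + 3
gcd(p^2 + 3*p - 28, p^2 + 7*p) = p + 7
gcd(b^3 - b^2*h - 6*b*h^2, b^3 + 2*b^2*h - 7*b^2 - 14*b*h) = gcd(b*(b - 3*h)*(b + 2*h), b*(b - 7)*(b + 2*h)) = b^2 + 2*b*h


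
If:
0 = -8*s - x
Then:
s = -x/8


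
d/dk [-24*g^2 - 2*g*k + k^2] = -2*g + 2*k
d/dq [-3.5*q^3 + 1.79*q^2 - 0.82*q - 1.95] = -10.5*q^2 + 3.58*q - 0.82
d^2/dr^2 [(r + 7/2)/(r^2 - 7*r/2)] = 2*(-12*r^2*(2*r - 7) + (2*r + 7)*(4*r - 7)^2)/(r^3*(2*r - 7)^3)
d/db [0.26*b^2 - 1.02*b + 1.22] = 0.52*b - 1.02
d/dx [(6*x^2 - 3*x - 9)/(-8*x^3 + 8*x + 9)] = 3*((4*x - 1)*(-8*x^3 + 8*x + 9) - 8*(3*x^2 - 1)*(-2*x^2 + x + 3))/(-8*x^3 + 8*x + 9)^2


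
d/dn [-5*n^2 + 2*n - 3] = 2 - 10*n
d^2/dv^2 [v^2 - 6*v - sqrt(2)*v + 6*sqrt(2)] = 2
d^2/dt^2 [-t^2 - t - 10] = -2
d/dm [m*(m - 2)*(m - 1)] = 3*m^2 - 6*m + 2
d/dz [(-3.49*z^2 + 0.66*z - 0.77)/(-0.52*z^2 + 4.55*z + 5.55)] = (-15.5363*z^2 - 39.5398*z + 7.1665)/(0.2704*z^4 - 4.732*z^3 + 14.9305*z^2 + 50.505*z + 30.8025)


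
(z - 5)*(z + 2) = z^2 - 3*z - 10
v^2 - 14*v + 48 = (v - 8)*(v - 6)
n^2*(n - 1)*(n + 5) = n^4 + 4*n^3 - 5*n^2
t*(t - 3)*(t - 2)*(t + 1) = t^4 - 4*t^3 + t^2 + 6*t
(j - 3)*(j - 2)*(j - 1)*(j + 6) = j^4 - 25*j^2 + 60*j - 36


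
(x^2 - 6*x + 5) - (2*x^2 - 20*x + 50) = -x^2 + 14*x - 45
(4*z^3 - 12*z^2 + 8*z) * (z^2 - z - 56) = 4*z^5 - 16*z^4 - 204*z^3 + 664*z^2 - 448*z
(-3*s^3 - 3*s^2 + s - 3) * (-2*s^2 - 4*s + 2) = 6*s^5 + 18*s^4 + 4*s^3 - 4*s^2 + 14*s - 6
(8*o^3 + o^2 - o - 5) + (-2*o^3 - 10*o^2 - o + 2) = 6*o^3 - 9*o^2 - 2*o - 3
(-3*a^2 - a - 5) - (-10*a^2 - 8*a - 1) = 7*a^2 + 7*a - 4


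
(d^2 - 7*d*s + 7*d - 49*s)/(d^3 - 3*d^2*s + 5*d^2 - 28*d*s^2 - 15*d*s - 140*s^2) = (d + 7)/(d^2 + 4*d*s + 5*d + 20*s)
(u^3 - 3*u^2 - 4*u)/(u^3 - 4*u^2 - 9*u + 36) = u*(u + 1)/(u^2 - 9)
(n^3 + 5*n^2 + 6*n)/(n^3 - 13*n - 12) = n*(n + 2)/(n^2 - 3*n - 4)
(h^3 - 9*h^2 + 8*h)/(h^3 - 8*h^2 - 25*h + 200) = h*(h - 1)/(h^2 - 25)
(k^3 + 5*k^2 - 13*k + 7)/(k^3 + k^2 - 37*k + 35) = (k - 1)/(k - 5)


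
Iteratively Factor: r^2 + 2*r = (r + 2)*(r)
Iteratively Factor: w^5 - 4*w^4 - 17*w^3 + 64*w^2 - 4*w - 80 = (w - 2)*(w^4 - 2*w^3 - 21*w^2 + 22*w + 40) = (w - 2)*(w + 1)*(w^3 - 3*w^2 - 18*w + 40) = (w - 2)^2*(w + 1)*(w^2 - w - 20) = (w - 2)^2*(w + 1)*(w + 4)*(w - 5)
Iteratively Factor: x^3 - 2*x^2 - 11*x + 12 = (x + 3)*(x^2 - 5*x + 4) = (x - 1)*(x + 3)*(x - 4)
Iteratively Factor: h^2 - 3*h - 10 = (h + 2)*(h - 5)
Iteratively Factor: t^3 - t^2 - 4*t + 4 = (t + 2)*(t^2 - 3*t + 2) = (t - 1)*(t + 2)*(t - 2)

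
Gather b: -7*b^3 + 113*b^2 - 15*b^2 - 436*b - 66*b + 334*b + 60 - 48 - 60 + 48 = -7*b^3 + 98*b^2 - 168*b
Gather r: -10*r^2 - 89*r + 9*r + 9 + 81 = -10*r^2 - 80*r + 90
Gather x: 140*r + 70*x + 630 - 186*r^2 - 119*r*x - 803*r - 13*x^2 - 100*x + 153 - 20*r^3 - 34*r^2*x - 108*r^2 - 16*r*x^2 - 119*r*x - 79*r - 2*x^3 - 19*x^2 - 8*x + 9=-20*r^3 - 294*r^2 - 742*r - 2*x^3 + x^2*(-16*r - 32) + x*(-34*r^2 - 238*r - 38) + 792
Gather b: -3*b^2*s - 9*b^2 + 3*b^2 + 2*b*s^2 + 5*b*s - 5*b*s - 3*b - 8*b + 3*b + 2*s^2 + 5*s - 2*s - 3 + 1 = b^2*(-3*s - 6) + b*(2*s^2 - 8) + 2*s^2 + 3*s - 2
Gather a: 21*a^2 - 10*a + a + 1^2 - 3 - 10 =21*a^2 - 9*a - 12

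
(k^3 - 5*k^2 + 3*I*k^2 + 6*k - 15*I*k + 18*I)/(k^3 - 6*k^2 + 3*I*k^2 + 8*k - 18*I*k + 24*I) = (k - 3)/(k - 4)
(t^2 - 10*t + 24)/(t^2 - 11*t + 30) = (t - 4)/(t - 5)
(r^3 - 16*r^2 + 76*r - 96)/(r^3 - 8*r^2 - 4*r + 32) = (r - 6)/(r + 2)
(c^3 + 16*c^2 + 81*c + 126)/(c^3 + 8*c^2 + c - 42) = (c + 6)/(c - 2)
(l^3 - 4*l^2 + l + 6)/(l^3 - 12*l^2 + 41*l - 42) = (l + 1)/(l - 7)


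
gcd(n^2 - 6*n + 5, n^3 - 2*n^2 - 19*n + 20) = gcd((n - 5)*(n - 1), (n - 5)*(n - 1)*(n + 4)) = n^2 - 6*n + 5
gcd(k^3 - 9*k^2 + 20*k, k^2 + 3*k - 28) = k - 4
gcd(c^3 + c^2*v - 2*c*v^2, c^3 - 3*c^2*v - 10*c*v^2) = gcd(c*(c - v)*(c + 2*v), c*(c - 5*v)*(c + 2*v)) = c^2 + 2*c*v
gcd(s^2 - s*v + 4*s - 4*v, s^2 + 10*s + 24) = s + 4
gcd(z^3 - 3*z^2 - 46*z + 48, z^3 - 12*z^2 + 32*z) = z - 8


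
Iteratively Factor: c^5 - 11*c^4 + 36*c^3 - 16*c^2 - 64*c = (c + 1)*(c^4 - 12*c^3 + 48*c^2 - 64*c) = (c - 4)*(c + 1)*(c^3 - 8*c^2 + 16*c) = (c - 4)^2*(c + 1)*(c^2 - 4*c) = (c - 4)^3*(c + 1)*(c)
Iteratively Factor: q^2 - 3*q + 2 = (q - 1)*(q - 2)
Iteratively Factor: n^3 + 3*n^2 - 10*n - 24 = (n + 2)*(n^2 + n - 12) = (n - 3)*(n + 2)*(n + 4)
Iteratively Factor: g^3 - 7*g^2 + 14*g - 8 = (g - 4)*(g^2 - 3*g + 2) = (g - 4)*(g - 2)*(g - 1)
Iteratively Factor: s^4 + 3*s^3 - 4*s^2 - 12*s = (s + 2)*(s^3 + s^2 - 6*s) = s*(s + 2)*(s^2 + s - 6) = s*(s + 2)*(s + 3)*(s - 2)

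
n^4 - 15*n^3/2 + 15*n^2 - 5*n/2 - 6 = (n - 4)*(n - 3)*(n - 1)*(n + 1/2)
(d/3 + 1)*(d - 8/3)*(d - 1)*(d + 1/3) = d^4/3 - d^3/9 - 77*d^2/27 + 47*d/27 + 8/9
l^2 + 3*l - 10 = (l - 2)*(l + 5)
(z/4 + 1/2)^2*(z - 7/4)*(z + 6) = z^4/16 + 33*z^3/64 + 21*z^2/32 - 25*z/16 - 21/8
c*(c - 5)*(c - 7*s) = c^3 - 7*c^2*s - 5*c^2 + 35*c*s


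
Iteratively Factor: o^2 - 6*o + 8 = (o - 2)*(o - 4)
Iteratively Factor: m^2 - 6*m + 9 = (m - 3)*(m - 3)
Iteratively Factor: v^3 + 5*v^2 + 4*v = (v)*(v^2 + 5*v + 4) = v*(v + 1)*(v + 4)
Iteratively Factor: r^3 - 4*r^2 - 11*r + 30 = (r - 2)*(r^2 - 2*r - 15) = (r - 5)*(r - 2)*(r + 3)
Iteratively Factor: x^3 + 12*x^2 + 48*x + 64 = (x + 4)*(x^2 + 8*x + 16) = (x + 4)^2*(x + 4)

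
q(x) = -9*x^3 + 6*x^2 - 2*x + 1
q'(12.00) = -3746.00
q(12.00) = -14711.00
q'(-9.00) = -2297.00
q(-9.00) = 7066.00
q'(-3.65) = -405.51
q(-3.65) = 525.88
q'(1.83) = -70.46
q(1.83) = -37.72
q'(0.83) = -10.64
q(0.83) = -1.67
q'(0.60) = -4.52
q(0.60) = 0.02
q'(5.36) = -713.38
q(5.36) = -1223.26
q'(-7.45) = -1589.97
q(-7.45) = 4070.36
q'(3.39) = -271.61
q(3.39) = -287.45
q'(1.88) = -74.87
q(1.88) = -41.36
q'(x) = -27*x^2 + 12*x - 2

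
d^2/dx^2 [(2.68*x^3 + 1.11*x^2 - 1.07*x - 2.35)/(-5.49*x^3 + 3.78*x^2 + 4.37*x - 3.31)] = (2.27373675443232e-13*x^7 - 178.142814*x^6 - 192.280662*x^5 + 1141.347942*x^4 - 548.724176*x^3 - 220.874298*x^2 - 119.159862*x + 155.192806)/(165.469149*x^9 - 341.788734*x^8 - 159.806763*x^7 + 789.403725*x^6 - 284.933673*x^5 - 551.142252*x^4 + 425.05291*x^3 + 65.390043*x^2 - 143.634471*x + 36.264691)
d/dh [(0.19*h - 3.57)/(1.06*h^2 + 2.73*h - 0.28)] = (-0.2014*h^2 + 7.5684*h + 9.6929)/(1.1236*h^4 + 5.7876*h^3 + 6.8593*h^2 - 1.5288*h + 0.0784)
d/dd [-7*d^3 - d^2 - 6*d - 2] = -21*d^2 - 2*d - 6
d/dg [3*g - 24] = 3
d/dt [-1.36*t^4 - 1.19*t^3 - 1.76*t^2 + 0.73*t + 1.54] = -5.44*t^3 - 3.57*t^2 - 3.52*t + 0.73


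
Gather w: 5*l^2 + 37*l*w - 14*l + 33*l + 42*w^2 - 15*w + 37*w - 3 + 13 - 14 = 5*l^2 + 19*l + 42*w^2 + w*(37*l + 22) - 4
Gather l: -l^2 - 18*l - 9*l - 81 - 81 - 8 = -l^2 - 27*l - 170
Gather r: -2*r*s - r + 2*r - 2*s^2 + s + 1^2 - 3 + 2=r*(1 - 2*s) - 2*s^2 + s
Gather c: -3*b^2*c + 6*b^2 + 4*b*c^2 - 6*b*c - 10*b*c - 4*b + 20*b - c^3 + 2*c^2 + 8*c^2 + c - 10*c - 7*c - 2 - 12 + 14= 6*b^2 + 16*b - c^3 + c^2*(4*b + 10) + c*(-3*b^2 - 16*b - 16)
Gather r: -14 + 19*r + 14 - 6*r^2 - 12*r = -6*r^2 + 7*r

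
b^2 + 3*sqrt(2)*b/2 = b*(b + 3*sqrt(2)/2)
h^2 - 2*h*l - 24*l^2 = (h - 6*l)*(h + 4*l)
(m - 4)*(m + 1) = m^2 - 3*m - 4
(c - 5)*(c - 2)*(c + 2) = c^3 - 5*c^2 - 4*c + 20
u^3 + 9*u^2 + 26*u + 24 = (u + 2)*(u + 3)*(u + 4)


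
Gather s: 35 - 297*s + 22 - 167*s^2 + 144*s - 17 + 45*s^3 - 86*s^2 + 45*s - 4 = 45*s^3 - 253*s^2 - 108*s + 36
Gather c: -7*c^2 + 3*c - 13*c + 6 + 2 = -7*c^2 - 10*c + 8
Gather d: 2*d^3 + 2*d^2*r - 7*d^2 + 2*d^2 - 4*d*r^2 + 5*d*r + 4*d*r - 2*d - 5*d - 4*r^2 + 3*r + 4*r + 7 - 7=2*d^3 + d^2*(2*r - 5) + d*(-4*r^2 + 9*r - 7) - 4*r^2 + 7*r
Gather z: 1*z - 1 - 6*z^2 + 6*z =-6*z^2 + 7*z - 1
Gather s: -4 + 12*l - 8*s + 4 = 12*l - 8*s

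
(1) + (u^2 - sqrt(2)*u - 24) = u^2 - sqrt(2)*u - 23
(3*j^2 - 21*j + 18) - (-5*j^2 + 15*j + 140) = 8*j^2 - 36*j - 122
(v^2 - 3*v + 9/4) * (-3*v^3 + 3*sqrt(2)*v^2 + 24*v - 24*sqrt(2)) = -3*v^5 + 3*sqrt(2)*v^4 + 9*v^4 - 9*sqrt(2)*v^3 + 69*v^3/4 - 72*v^2 - 69*sqrt(2)*v^2/4 + 54*v + 72*sqrt(2)*v - 54*sqrt(2)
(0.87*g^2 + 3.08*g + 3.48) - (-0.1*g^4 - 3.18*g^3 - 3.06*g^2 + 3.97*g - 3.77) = 0.1*g^4 + 3.18*g^3 + 3.93*g^2 - 0.89*g + 7.25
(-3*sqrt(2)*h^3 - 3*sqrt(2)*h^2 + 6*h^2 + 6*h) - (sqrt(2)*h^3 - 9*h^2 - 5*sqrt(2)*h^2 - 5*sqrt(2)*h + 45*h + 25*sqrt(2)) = -4*sqrt(2)*h^3 + 2*sqrt(2)*h^2 + 15*h^2 - 39*h + 5*sqrt(2)*h - 25*sqrt(2)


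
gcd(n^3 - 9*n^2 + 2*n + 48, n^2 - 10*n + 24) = 1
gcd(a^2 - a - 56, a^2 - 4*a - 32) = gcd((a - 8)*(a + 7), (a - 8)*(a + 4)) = a - 8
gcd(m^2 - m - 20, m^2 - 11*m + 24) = 1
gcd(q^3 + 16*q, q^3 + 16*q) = q^3 + 16*q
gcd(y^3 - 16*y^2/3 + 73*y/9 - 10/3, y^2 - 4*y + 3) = y - 3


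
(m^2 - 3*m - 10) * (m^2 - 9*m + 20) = m^4 - 12*m^3 + 37*m^2 + 30*m - 200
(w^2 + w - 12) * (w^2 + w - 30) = w^4 + 2*w^3 - 41*w^2 - 42*w + 360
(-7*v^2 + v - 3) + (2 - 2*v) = -7*v^2 - v - 1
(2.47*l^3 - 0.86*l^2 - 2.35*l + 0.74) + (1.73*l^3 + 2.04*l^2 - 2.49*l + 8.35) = 4.2*l^3 + 1.18*l^2 - 4.84*l + 9.09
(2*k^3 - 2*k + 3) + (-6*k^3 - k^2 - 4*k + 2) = -4*k^3 - k^2 - 6*k + 5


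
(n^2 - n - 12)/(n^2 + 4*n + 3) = (n - 4)/(n + 1)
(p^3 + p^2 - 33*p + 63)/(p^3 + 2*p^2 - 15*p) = (p^2 + 4*p - 21)/(p*(p + 5))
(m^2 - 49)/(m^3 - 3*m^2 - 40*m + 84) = (m + 7)/(m^2 + 4*m - 12)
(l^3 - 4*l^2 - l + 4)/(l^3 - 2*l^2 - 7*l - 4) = (l - 1)/(l + 1)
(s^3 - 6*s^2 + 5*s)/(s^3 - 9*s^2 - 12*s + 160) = s*(s - 1)/(s^2 - 4*s - 32)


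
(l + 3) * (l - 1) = l^2 + 2*l - 3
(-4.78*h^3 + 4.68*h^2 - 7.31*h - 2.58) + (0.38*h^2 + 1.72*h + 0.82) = -4.78*h^3 + 5.06*h^2 - 5.59*h - 1.76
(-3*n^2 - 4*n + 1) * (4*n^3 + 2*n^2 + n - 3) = -12*n^5 - 22*n^4 - 7*n^3 + 7*n^2 + 13*n - 3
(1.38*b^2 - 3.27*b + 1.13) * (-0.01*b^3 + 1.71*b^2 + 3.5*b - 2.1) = -0.0138*b^5 + 2.3925*b^4 - 0.773000000000001*b^3 - 12.4107*b^2 + 10.822*b - 2.373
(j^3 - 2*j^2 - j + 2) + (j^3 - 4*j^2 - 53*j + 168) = 2*j^3 - 6*j^2 - 54*j + 170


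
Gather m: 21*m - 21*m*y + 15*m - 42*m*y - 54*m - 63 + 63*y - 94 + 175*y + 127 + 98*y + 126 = m*(-63*y - 18) + 336*y + 96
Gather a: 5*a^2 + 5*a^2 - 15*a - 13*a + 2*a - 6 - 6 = 10*a^2 - 26*a - 12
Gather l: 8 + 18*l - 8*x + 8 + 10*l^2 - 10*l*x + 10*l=10*l^2 + l*(28 - 10*x) - 8*x + 16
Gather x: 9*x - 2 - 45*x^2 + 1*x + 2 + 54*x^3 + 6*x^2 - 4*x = 54*x^3 - 39*x^2 + 6*x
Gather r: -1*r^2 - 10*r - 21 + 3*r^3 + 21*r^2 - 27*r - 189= 3*r^3 + 20*r^2 - 37*r - 210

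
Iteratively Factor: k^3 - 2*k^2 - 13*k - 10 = (k + 2)*(k^2 - 4*k - 5) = (k + 1)*(k + 2)*(k - 5)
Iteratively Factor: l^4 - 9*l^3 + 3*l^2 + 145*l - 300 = (l - 5)*(l^3 - 4*l^2 - 17*l + 60) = (l - 5)*(l - 3)*(l^2 - l - 20) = (l - 5)*(l - 3)*(l + 4)*(l - 5)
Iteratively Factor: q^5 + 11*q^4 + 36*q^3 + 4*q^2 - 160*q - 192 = (q + 4)*(q^4 + 7*q^3 + 8*q^2 - 28*q - 48) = (q - 2)*(q + 4)*(q^3 + 9*q^2 + 26*q + 24) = (q - 2)*(q + 3)*(q + 4)*(q^2 + 6*q + 8) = (q - 2)*(q + 2)*(q + 3)*(q + 4)*(q + 4)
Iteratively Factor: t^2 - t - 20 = (t - 5)*(t + 4)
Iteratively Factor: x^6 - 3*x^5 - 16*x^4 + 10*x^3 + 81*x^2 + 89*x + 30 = (x + 2)*(x^5 - 5*x^4 - 6*x^3 + 22*x^2 + 37*x + 15) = (x - 3)*(x + 2)*(x^4 - 2*x^3 - 12*x^2 - 14*x - 5) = (x - 3)*(x + 1)*(x + 2)*(x^3 - 3*x^2 - 9*x - 5) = (x - 5)*(x - 3)*(x + 1)*(x + 2)*(x^2 + 2*x + 1) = (x - 5)*(x - 3)*(x + 1)^2*(x + 2)*(x + 1)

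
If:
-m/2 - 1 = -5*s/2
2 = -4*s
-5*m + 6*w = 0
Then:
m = -9/2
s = -1/2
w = -15/4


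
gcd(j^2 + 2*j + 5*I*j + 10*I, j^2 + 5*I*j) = j + 5*I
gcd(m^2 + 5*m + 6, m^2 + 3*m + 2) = m + 2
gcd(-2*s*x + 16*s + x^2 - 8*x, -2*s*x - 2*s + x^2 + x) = -2*s + x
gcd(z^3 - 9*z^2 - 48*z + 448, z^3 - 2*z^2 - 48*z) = z - 8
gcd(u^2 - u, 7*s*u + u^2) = u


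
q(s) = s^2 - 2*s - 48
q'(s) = 2*s - 2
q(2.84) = -45.61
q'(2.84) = 3.68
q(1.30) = -48.91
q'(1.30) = 0.60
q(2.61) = -46.41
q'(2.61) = 3.22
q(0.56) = -48.81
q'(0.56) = -0.88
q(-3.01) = -32.92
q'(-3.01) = -8.02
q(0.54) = -48.79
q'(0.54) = -0.92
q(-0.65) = -46.28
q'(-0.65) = -3.30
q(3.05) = -44.80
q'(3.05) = 4.10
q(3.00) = -45.00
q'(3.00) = 4.00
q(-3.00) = -33.00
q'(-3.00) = -8.00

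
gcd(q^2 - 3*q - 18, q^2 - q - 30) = q - 6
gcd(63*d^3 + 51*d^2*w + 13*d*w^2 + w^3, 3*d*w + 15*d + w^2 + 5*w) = 3*d + w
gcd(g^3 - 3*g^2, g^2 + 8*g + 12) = 1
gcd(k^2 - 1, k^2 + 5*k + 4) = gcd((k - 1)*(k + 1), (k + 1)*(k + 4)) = k + 1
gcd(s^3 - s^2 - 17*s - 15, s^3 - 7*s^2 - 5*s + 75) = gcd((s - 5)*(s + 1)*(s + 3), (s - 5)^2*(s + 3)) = s^2 - 2*s - 15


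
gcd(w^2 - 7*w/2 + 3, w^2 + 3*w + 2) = 1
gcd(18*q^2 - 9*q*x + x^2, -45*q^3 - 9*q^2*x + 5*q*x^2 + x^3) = -3*q + x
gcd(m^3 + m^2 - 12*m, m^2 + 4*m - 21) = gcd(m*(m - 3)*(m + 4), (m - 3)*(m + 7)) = m - 3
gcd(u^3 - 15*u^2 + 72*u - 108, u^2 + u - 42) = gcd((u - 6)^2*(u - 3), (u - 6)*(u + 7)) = u - 6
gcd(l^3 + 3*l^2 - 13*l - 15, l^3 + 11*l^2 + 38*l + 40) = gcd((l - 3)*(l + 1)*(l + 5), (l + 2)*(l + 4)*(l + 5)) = l + 5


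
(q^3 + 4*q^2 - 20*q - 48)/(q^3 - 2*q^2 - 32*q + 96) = (q + 2)/(q - 4)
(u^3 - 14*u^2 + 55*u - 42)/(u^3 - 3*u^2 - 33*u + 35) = (u - 6)/(u + 5)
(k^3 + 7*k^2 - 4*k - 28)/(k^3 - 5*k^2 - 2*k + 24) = (k^2 + 5*k - 14)/(k^2 - 7*k + 12)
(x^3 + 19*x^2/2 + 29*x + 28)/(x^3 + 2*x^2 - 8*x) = (x^2 + 11*x/2 + 7)/(x*(x - 2))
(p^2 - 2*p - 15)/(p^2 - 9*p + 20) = (p + 3)/(p - 4)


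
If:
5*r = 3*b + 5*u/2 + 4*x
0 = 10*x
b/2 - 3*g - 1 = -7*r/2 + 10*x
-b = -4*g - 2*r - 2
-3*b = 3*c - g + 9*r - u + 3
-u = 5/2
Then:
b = 23/11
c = -5189/1320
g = 9/440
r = 1/220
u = -5/2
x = 0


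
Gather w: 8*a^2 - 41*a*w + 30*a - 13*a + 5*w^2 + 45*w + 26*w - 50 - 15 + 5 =8*a^2 + 17*a + 5*w^2 + w*(71 - 41*a) - 60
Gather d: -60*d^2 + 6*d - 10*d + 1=-60*d^2 - 4*d + 1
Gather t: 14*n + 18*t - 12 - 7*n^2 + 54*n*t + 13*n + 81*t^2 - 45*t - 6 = -7*n^2 + 27*n + 81*t^2 + t*(54*n - 27) - 18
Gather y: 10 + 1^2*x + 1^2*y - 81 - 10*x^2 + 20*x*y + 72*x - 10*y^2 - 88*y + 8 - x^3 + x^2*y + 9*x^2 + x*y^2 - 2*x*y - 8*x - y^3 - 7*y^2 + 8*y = -x^3 - x^2 + 65*x - y^3 + y^2*(x - 17) + y*(x^2 + 18*x - 79) - 63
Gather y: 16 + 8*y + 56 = 8*y + 72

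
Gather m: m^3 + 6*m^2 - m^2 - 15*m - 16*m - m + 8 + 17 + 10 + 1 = m^3 + 5*m^2 - 32*m + 36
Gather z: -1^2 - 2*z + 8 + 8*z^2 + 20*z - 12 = 8*z^2 + 18*z - 5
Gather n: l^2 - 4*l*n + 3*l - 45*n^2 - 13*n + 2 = l^2 + 3*l - 45*n^2 + n*(-4*l - 13) + 2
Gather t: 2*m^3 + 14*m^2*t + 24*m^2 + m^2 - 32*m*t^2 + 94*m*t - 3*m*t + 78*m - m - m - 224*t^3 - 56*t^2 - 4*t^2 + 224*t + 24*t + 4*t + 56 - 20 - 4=2*m^3 + 25*m^2 + 76*m - 224*t^3 + t^2*(-32*m - 60) + t*(14*m^2 + 91*m + 252) + 32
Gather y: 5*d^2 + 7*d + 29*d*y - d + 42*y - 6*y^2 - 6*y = 5*d^2 + 6*d - 6*y^2 + y*(29*d + 36)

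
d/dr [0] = 0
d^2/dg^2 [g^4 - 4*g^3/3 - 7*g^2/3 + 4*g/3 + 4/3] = 12*g^2 - 8*g - 14/3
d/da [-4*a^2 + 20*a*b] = -8*a + 20*b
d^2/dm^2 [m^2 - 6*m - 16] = 2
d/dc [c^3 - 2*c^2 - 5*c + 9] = 3*c^2 - 4*c - 5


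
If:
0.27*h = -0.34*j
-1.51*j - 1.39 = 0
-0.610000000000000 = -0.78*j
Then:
No Solution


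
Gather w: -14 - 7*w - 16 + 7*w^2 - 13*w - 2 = 7*w^2 - 20*w - 32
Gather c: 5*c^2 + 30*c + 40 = 5*c^2 + 30*c + 40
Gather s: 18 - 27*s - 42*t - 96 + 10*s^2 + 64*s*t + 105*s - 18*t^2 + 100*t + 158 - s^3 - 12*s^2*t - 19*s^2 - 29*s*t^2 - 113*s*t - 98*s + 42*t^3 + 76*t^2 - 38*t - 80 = -s^3 + s^2*(-12*t - 9) + s*(-29*t^2 - 49*t - 20) + 42*t^3 + 58*t^2 + 20*t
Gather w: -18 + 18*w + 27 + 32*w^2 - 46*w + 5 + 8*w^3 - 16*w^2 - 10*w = 8*w^3 + 16*w^2 - 38*w + 14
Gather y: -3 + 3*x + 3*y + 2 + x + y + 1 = 4*x + 4*y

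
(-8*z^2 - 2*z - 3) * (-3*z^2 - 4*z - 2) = 24*z^4 + 38*z^3 + 33*z^2 + 16*z + 6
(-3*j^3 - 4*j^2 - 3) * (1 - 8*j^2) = 24*j^5 + 32*j^4 - 3*j^3 + 20*j^2 - 3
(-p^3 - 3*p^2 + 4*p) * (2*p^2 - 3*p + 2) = -2*p^5 - 3*p^4 + 15*p^3 - 18*p^2 + 8*p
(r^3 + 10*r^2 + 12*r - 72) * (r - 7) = r^4 + 3*r^3 - 58*r^2 - 156*r + 504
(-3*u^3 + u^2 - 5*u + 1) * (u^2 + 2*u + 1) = -3*u^5 - 5*u^4 - 6*u^3 - 8*u^2 - 3*u + 1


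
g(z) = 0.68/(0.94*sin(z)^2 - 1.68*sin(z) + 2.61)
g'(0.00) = 0.17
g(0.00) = 0.26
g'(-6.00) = 0.15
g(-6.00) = 0.31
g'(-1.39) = 0.02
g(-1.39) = 0.13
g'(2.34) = -0.04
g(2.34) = 0.36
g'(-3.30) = -0.17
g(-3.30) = 0.29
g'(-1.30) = 0.02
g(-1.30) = 0.13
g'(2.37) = -0.05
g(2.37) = 0.36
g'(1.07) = 0.00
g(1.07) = 0.37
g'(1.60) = 0.00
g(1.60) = 0.36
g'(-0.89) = 0.07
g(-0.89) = 0.15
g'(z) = 0.68*(-1.88*sin(z)*cos(z) + 1.68*cos(z))/(0.94*sin(z)^2 - 1.68*sin(z) + 2.61)^2 = (1.1424 - 1.2784*sin(z))*cos(z)/(0.94*sin(z)^2 - 1.68*sin(z) + 2.61)^2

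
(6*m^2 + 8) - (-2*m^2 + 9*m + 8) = 8*m^2 - 9*m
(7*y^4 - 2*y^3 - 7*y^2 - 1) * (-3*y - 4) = -21*y^5 - 22*y^4 + 29*y^3 + 28*y^2 + 3*y + 4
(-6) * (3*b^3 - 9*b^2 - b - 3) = -18*b^3 + 54*b^2 + 6*b + 18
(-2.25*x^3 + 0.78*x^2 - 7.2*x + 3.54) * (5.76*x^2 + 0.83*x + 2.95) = -12.96*x^5 + 2.6253*x^4 - 47.4621*x^3 + 16.7154*x^2 - 18.3018*x + 10.443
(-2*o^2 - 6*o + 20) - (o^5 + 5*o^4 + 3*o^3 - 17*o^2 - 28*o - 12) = -o^5 - 5*o^4 - 3*o^3 + 15*o^2 + 22*o + 32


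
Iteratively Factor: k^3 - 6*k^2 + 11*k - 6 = (k - 1)*(k^2 - 5*k + 6) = (k - 2)*(k - 1)*(k - 3)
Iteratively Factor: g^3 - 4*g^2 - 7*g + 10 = (g + 2)*(g^2 - 6*g + 5) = (g - 5)*(g + 2)*(g - 1)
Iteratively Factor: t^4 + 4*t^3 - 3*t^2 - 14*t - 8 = (t - 2)*(t^3 + 6*t^2 + 9*t + 4) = (t - 2)*(t + 1)*(t^2 + 5*t + 4) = (t - 2)*(t + 1)*(t + 4)*(t + 1)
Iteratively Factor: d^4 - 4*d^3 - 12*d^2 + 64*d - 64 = (d + 4)*(d^3 - 8*d^2 + 20*d - 16) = (d - 2)*(d + 4)*(d^2 - 6*d + 8) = (d - 2)^2*(d + 4)*(d - 4)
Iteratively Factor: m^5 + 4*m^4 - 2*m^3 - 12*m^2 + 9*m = (m + 3)*(m^4 + m^3 - 5*m^2 + 3*m) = (m - 1)*(m + 3)*(m^3 + 2*m^2 - 3*m) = m*(m - 1)*(m + 3)*(m^2 + 2*m - 3) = m*(m - 1)*(m + 3)^2*(m - 1)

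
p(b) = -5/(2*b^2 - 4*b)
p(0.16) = 8.49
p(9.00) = -0.04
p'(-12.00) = 0.00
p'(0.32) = -11.76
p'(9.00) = 0.01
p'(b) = -5*(4 - 4*b)/(2*b^2 - 4*b)^2 = 5*(b - 1)/(b^2*(b - 2)^2)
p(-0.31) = -3.49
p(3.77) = -0.37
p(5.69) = -0.12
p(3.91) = -0.33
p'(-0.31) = -12.77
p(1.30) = 2.75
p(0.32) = 4.65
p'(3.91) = 0.26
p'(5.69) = 0.05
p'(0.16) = -48.46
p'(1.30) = 1.81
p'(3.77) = 0.31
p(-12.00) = -0.01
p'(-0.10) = -124.72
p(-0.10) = -11.90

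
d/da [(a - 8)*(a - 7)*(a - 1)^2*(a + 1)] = 5*a^4 - 64*a^3 + 210*a^2 - 80*a - 71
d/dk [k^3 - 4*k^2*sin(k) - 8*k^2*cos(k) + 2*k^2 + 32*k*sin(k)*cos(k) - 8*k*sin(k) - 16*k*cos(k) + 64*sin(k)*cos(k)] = 8*k^2*sin(k) - 4*k^2*cos(k) + 3*k^2 + 8*k*sin(k) - 24*k*cos(k) + 32*k*cos(2*k) + 4*k - 8*sin(k) + 16*sin(2*k) - 16*cos(k) + 64*cos(2*k)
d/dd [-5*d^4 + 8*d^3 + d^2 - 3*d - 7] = -20*d^3 + 24*d^2 + 2*d - 3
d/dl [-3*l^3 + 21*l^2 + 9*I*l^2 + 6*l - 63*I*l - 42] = -9*l^2 + l*(42 + 18*I) + 6 - 63*I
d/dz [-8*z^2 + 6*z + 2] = 6 - 16*z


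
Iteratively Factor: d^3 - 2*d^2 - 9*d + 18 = (d + 3)*(d^2 - 5*d + 6) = (d - 3)*(d + 3)*(d - 2)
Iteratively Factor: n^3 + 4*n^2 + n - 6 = (n + 3)*(n^2 + n - 2) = (n - 1)*(n + 3)*(n + 2)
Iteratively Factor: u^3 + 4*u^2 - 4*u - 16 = (u + 4)*(u^2 - 4) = (u - 2)*(u + 4)*(u + 2)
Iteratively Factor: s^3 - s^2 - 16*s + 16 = (s - 4)*(s^2 + 3*s - 4) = (s - 4)*(s + 4)*(s - 1)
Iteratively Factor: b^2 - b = (b)*(b - 1)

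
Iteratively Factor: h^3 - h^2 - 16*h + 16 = (h + 4)*(h^2 - 5*h + 4) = (h - 4)*(h + 4)*(h - 1)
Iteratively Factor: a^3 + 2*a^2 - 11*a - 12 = (a + 4)*(a^2 - 2*a - 3) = (a - 3)*(a + 4)*(a + 1)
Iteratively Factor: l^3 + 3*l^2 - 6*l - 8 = (l - 2)*(l^2 + 5*l + 4) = (l - 2)*(l + 4)*(l + 1)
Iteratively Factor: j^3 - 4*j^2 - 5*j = (j - 5)*(j^2 + j) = j*(j - 5)*(j + 1)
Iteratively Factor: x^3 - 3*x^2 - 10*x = (x + 2)*(x^2 - 5*x) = (x - 5)*(x + 2)*(x)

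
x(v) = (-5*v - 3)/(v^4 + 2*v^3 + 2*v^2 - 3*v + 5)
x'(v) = (-5*v - 3)*(-4*v^3 - 6*v^2 - 4*v + 3)/(v^4 + 2*v^3 + 2*v^2 - 3*v + 5)^2 - 5/(v^4 + 2*v^3 + 2*v^2 - 3*v + 5)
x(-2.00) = 0.37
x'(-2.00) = 0.11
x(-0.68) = 0.05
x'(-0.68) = -0.63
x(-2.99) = 0.20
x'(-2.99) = 0.15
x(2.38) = -0.22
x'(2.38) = 0.23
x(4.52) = -0.04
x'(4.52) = 0.02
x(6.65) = -0.01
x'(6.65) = 0.01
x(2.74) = -0.15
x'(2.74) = 0.14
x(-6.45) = 0.02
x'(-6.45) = 0.01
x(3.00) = -0.12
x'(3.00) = 0.11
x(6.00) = -0.02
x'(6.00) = 0.01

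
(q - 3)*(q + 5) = q^2 + 2*q - 15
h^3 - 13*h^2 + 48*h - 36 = (h - 6)^2*(h - 1)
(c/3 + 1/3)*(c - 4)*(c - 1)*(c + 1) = c^4/3 - c^3 - 5*c^2/3 + c + 4/3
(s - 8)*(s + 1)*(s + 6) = s^3 - s^2 - 50*s - 48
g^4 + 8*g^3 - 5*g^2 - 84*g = g*(g - 3)*(g + 4)*(g + 7)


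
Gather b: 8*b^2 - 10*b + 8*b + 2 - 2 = 8*b^2 - 2*b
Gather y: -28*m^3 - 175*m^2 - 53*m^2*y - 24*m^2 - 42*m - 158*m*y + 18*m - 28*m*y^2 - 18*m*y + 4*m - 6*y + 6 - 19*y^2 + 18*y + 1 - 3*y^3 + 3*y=-28*m^3 - 199*m^2 - 20*m - 3*y^3 + y^2*(-28*m - 19) + y*(-53*m^2 - 176*m + 15) + 7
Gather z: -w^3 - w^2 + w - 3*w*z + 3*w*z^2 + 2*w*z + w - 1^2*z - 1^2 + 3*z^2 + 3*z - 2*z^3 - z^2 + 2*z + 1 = -w^3 - w^2 + 2*w - 2*z^3 + z^2*(3*w + 2) + z*(4 - w)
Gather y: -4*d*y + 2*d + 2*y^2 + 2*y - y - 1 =2*d + 2*y^2 + y*(1 - 4*d) - 1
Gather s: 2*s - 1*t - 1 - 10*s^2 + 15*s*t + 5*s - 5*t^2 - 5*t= -10*s^2 + s*(15*t + 7) - 5*t^2 - 6*t - 1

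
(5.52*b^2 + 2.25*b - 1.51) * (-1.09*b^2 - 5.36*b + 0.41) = -6.0168*b^4 - 32.0397*b^3 - 8.1509*b^2 + 9.0161*b - 0.6191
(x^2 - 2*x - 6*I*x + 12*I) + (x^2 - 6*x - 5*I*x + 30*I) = 2*x^2 - 8*x - 11*I*x + 42*I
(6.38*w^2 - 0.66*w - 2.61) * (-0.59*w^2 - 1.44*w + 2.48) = -3.7642*w^4 - 8.7978*w^3 + 18.3127*w^2 + 2.1216*w - 6.4728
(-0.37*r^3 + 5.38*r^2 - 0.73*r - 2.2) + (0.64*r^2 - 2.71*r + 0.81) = -0.37*r^3 + 6.02*r^2 - 3.44*r - 1.39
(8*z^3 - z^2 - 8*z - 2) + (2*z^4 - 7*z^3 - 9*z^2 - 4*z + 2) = 2*z^4 + z^3 - 10*z^2 - 12*z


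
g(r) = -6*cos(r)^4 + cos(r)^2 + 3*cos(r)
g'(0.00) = 0.00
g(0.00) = -2.00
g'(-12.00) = 5.22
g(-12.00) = 0.20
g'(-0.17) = -3.05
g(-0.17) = -1.73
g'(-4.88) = -3.18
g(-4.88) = 0.52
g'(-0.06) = -1.13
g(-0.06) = -1.97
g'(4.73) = 3.03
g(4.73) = 0.05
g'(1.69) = -2.78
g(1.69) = -0.34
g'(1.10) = -1.49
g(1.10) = 1.31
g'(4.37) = 3.05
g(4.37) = -0.97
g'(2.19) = -5.32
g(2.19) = -2.09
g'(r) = 24*sin(r)*cos(r)^3 - 2*sin(r)*cos(r) - 3*sin(r)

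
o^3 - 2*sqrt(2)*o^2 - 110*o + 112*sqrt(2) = (o - 8*sqrt(2))*(o - sqrt(2))*(o + 7*sqrt(2))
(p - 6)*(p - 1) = p^2 - 7*p + 6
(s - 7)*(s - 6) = s^2 - 13*s + 42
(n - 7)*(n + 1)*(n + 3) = n^3 - 3*n^2 - 25*n - 21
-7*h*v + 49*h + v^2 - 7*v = (-7*h + v)*(v - 7)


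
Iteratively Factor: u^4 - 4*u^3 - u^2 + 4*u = (u - 1)*(u^3 - 3*u^2 - 4*u) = u*(u - 1)*(u^2 - 3*u - 4) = u*(u - 1)*(u + 1)*(u - 4)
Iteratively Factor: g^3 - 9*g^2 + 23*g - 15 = (g - 3)*(g^2 - 6*g + 5) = (g - 5)*(g - 3)*(g - 1)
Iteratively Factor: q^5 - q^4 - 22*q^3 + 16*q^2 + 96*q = (q - 4)*(q^4 + 3*q^3 - 10*q^2 - 24*q) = (q - 4)*(q - 3)*(q^3 + 6*q^2 + 8*q) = (q - 4)*(q - 3)*(q + 2)*(q^2 + 4*q) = q*(q - 4)*(q - 3)*(q + 2)*(q + 4)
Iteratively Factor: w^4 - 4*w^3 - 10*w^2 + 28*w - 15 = (w - 5)*(w^3 + w^2 - 5*w + 3) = (w - 5)*(w - 1)*(w^2 + 2*w - 3) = (w - 5)*(w - 1)^2*(w + 3)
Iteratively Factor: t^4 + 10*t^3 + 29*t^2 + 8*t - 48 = (t + 3)*(t^3 + 7*t^2 + 8*t - 16) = (t + 3)*(t + 4)*(t^2 + 3*t - 4) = (t - 1)*(t + 3)*(t + 4)*(t + 4)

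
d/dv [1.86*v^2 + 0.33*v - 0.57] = 3.72*v + 0.33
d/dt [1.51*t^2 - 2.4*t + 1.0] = 3.02*t - 2.4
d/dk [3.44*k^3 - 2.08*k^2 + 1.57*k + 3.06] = 10.32*k^2 - 4.16*k + 1.57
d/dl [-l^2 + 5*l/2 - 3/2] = 5/2 - 2*l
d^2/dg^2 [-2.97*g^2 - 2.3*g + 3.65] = -5.94000000000000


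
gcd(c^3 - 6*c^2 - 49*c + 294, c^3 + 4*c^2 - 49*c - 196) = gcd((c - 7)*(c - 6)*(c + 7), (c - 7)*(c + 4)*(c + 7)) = c^2 - 49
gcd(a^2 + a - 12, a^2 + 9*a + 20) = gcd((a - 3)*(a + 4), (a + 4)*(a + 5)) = a + 4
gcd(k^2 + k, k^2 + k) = k^2 + k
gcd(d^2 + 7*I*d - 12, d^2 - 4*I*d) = 1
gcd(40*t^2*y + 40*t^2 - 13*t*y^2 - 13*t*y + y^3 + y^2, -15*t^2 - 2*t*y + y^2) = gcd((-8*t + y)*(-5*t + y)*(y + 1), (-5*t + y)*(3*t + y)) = -5*t + y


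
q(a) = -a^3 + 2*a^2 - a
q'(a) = -3*a^2 + 4*a - 1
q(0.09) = -0.07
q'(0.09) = -0.66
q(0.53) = -0.12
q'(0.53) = 0.28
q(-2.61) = 34.01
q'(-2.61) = -31.88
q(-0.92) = 3.39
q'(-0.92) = -7.22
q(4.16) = -41.54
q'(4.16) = -36.28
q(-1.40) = 8.06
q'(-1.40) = -12.48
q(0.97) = -0.00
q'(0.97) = 0.06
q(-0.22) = 0.33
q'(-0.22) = -2.03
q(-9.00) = 900.00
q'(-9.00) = -280.00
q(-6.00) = 294.00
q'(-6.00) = -133.00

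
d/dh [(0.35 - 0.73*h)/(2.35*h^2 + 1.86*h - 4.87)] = (1.7155*h^2 - 1.645*h + 2.9041)/(5.5225*h^4 + 8.742*h^3 - 19.4294*h^2 - 18.1164*h + 23.7169)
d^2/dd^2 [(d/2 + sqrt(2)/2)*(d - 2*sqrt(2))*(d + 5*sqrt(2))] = 3*d + 4*sqrt(2)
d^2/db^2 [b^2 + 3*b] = 2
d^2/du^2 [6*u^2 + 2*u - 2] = 12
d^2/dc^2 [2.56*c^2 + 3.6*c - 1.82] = 5.12000000000000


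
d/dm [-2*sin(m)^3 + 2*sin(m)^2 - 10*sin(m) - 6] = 2*(-3*sin(m)^2 + 2*sin(m) - 5)*cos(m)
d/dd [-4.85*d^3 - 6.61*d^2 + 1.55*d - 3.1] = -14.55*d^2 - 13.22*d + 1.55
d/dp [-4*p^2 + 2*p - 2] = 2 - 8*p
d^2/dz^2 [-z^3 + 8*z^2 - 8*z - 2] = 16 - 6*z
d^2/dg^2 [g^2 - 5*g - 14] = 2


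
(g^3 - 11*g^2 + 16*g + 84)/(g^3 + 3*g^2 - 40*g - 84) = (g - 7)/(g + 7)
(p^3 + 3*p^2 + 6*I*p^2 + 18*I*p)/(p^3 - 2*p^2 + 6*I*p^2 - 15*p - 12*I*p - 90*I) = p/(p - 5)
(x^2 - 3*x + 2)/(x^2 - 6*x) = (x^2 - 3*x + 2)/(x*(x - 6))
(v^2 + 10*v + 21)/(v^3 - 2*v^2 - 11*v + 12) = (v + 7)/(v^2 - 5*v + 4)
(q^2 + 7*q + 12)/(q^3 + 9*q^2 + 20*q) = (q + 3)/(q*(q + 5))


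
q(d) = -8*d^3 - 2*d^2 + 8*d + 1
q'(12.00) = -3496.00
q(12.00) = -14015.00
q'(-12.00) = -3400.00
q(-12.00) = 13441.00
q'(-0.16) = 8.03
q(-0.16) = -0.30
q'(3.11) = -236.57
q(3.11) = -234.11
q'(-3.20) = -224.96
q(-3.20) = 217.06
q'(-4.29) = -416.54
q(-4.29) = 561.50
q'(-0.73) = -1.87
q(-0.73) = -2.79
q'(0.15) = 6.86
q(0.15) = 2.13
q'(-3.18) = -221.98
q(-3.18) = 212.59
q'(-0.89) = -7.45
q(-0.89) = -2.06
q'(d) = -24*d^2 - 4*d + 8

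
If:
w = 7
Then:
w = 7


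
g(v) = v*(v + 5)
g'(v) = 2*v + 5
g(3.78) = 33.19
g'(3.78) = 12.56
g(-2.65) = -6.23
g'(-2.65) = -0.30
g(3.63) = 31.33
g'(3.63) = 12.26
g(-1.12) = -4.35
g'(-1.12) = 2.76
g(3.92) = 34.97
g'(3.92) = 12.84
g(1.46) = 9.43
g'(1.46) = 7.92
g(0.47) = 2.57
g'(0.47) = 5.94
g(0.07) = 0.35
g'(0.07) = 5.14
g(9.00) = 126.00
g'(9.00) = 23.00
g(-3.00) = -6.00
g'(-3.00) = -1.00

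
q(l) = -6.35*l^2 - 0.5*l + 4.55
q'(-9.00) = 113.80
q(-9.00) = -505.30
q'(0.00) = -0.50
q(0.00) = 4.55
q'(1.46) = -19.04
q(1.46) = -9.72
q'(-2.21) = 27.57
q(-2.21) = -25.36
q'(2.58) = -33.27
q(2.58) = -39.01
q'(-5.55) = 69.98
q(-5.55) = -188.27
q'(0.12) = -2.02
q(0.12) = 4.40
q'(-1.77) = 21.98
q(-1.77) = -14.46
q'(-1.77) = 21.98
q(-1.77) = -14.46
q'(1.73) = -22.47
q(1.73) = -15.32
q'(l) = -12.7*l - 0.5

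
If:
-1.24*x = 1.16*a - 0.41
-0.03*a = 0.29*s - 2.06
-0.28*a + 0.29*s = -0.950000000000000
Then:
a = 9.71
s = 6.10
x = -8.75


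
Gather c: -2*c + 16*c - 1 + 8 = 14*c + 7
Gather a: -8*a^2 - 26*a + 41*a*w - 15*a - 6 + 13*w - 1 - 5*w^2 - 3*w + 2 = -8*a^2 + a*(41*w - 41) - 5*w^2 + 10*w - 5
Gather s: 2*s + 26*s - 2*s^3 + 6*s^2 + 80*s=-2*s^3 + 6*s^2 + 108*s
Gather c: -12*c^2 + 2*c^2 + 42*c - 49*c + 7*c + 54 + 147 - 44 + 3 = 160 - 10*c^2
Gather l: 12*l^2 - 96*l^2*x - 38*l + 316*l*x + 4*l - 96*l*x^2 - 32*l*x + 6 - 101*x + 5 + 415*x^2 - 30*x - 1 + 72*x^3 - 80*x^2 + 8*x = l^2*(12 - 96*x) + l*(-96*x^2 + 284*x - 34) + 72*x^3 + 335*x^2 - 123*x + 10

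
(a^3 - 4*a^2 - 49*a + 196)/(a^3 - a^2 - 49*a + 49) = (a - 4)/(a - 1)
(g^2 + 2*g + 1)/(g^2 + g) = (g + 1)/g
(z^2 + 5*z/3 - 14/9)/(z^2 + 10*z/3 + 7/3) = (z - 2/3)/(z + 1)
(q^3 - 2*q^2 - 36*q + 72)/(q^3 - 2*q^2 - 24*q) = (q^2 + 4*q - 12)/(q*(q + 4))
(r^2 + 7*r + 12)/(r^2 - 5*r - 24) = (r + 4)/(r - 8)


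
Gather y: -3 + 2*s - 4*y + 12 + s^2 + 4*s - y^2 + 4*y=s^2 + 6*s - y^2 + 9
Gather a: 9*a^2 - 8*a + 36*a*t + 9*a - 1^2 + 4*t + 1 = 9*a^2 + a*(36*t + 1) + 4*t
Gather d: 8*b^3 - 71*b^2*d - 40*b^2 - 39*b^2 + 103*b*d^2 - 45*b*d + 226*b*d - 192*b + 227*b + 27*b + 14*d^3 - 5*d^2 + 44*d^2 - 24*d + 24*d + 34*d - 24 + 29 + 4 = 8*b^3 - 79*b^2 + 62*b + 14*d^3 + d^2*(103*b + 39) + d*(-71*b^2 + 181*b + 34) + 9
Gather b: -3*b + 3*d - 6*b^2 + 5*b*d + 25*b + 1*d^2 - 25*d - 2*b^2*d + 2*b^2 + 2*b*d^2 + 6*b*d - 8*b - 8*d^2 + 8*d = b^2*(-2*d - 4) + b*(2*d^2 + 11*d + 14) - 7*d^2 - 14*d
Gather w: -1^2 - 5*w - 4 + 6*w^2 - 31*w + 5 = 6*w^2 - 36*w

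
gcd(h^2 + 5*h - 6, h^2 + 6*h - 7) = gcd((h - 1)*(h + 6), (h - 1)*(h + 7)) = h - 1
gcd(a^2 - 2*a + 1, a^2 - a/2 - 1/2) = a - 1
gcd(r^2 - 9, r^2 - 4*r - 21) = r + 3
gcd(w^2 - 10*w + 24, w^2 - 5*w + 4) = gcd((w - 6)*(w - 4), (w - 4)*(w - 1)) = w - 4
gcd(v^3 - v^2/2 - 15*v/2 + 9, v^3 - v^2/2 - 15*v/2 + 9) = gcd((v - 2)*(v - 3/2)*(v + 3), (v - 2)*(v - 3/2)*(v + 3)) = v^3 - v^2/2 - 15*v/2 + 9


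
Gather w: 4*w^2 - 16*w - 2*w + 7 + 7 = 4*w^2 - 18*w + 14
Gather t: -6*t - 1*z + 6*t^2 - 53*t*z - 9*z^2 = 6*t^2 + t*(-53*z - 6) - 9*z^2 - z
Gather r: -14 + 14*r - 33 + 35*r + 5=49*r - 42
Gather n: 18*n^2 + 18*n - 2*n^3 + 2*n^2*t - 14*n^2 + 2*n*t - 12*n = -2*n^3 + n^2*(2*t + 4) + n*(2*t + 6)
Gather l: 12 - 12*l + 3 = 15 - 12*l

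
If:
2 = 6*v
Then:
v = 1/3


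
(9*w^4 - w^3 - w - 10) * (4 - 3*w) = -27*w^5 + 39*w^4 - 4*w^3 + 3*w^2 + 26*w - 40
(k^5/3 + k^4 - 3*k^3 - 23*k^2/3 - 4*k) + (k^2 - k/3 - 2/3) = k^5/3 + k^4 - 3*k^3 - 20*k^2/3 - 13*k/3 - 2/3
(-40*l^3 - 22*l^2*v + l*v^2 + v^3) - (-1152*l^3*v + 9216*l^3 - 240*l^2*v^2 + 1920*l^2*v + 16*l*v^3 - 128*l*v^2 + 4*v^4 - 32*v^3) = 1152*l^3*v - 9256*l^3 + 240*l^2*v^2 - 1942*l^2*v - 16*l*v^3 + 129*l*v^2 - 4*v^4 + 33*v^3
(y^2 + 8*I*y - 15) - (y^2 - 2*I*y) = 10*I*y - 15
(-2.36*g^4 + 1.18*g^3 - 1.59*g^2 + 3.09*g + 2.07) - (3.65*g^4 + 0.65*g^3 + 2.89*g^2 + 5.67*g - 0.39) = -6.01*g^4 + 0.53*g^3 - 4.48*g^2 - 2.58*g + 2.46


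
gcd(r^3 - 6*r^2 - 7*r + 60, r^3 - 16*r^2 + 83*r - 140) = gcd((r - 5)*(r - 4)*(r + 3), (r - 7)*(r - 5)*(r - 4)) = r^2 - 9*r + 20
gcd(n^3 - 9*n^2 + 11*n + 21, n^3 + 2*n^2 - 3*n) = 1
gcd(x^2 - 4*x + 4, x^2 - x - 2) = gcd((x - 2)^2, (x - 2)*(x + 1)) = x - 2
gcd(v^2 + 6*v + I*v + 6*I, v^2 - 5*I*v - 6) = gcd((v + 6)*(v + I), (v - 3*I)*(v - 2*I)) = 1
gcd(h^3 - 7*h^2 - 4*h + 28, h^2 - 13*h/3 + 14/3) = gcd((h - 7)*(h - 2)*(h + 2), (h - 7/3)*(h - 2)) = h - 2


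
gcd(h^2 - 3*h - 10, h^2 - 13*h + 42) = 1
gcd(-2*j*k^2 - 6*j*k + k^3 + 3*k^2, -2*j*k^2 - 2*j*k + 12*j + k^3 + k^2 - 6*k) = 2*j*k + 6*j - k^2 - 3*k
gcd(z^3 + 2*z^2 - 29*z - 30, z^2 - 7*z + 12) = 1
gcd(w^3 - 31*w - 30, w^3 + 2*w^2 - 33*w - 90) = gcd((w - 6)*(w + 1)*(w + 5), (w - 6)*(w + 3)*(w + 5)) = w^2 - w - 30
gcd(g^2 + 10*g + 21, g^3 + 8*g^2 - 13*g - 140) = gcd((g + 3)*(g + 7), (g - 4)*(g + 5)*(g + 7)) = g + 7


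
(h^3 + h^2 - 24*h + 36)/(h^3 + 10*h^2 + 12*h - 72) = (h - 3)/(h + 6)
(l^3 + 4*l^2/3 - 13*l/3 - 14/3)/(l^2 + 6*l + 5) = (3*l^2 + l - 14)/(3*(l + 5))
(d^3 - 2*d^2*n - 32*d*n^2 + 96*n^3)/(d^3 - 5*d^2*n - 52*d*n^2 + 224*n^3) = (d^2 + 2*d*n - 24*n^2)/(d^2 - d*n - 56*n^2)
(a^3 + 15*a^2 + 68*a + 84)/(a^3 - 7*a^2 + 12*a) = (a^3 + 15*a^2 + 68*a + 84)/(a*(a^2 - 7*a + 12))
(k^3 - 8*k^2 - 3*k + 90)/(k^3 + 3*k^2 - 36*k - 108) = (k - 5)/(k + 6)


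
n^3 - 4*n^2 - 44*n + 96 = (n - 8)*(n - 2)*(n + 6)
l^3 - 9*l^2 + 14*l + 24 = (l - 6)*(l - 4)*(l + 1)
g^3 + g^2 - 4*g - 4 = (g - 2)*(g + 1)*(g + 2)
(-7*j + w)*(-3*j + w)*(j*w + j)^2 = 21*j^4*w^2 + 42*j^4*w + 21*j^4 - 10*j^3*w^3 - 20*j^3*w^2 - 10*j^3*w + j^2*w^4 + 2*j^2*w^3 + j^2*w^2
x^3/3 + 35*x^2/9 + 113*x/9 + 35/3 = (x/3 + 1)*(x + 5/3)*(x + 7)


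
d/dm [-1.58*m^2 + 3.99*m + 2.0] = 3.99 - 3.16*m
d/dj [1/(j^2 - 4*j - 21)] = 2*(2 - j)/(-j^2 + 4*j + 21)^2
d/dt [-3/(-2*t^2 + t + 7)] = 3*(1 - 4*t)/(-2*t^2 + t + 7)^2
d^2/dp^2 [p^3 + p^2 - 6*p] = 6*p + 2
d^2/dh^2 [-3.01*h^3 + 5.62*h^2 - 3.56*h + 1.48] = 11.24 - 18.06*h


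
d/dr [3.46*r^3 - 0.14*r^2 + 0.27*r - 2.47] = 10.38*r^2 - 0.28*r + 0.27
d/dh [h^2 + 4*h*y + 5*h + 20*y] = 2*h + 4*y + 5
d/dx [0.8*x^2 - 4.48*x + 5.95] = 1.6*x - 4.48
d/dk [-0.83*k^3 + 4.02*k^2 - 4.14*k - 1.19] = -2.49*k^2 + 8.04*k - 4.14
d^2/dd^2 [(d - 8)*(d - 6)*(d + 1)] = 6*d - 26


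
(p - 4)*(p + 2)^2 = p^3 - 12*p - 16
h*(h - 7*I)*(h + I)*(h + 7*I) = h^4 + I*h^3 + 49*h^2 + 49*I*h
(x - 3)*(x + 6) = x^2 + 3*x - 18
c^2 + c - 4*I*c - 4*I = (c + 1)*(c - 4*I)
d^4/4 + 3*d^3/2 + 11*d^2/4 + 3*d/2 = d*(d/4 + 1/2)*(d + 1)*(d + 3)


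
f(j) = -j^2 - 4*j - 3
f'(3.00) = -10.00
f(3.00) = -24.00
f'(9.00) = -22.00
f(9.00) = -120.00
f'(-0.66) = -2.68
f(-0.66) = -0.80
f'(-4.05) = 4.10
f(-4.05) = -3.20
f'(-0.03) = -3.94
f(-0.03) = -2.88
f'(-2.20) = 0.40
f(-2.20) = 0.96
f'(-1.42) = -1.16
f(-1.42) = 0.66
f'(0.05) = -4.10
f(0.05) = -3.20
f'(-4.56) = 5.12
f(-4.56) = -5.55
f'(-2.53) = 1.06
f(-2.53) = 0.72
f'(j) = -2*j - 4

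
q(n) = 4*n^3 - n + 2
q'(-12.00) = 1727.00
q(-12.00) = -6898.00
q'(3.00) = 107.00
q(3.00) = 107.00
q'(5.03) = 302.61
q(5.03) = 506.02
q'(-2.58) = 78.88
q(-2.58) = -64.11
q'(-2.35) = 65.27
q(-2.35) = -47.56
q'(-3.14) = 117.32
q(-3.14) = -118.70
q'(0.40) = 0.92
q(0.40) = 1.86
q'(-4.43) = 234.50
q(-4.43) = -341.32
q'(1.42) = 23.20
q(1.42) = 12.03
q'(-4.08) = 198.76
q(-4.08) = -265.59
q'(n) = 12*n^2 - 1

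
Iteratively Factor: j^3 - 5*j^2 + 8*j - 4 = (j - 1)*(j^2 - 4*j + 4) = (j - 2)*(j - 1)*(j - 2)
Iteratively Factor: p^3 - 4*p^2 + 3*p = (p - 3)*(p^2 - p) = (p - 3)*(p - 1)*(p)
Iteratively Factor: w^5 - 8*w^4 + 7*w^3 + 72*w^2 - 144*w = (w - 4)*(w^4 - 4*w^3 - 9*w^2 + 36*w) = w*(w - 4)*(w^3 - 4*w^2 - 9*w + 36) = w*(w - 4)^2*(w^2 - 9) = w*(w - 4)^2*(w + 3)*(w - 3)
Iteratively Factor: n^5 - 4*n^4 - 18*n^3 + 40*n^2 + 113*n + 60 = (n - 4)*(n^4 - 18*n^2 - 32*n - 15) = (n - 4)*(n + 3)*(n^3 - 3*n^2 - 9*n - 5) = (n - 5)*(n - 4)*(n + 3)*(n^2 + 2*n + 1) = (n - 5)*(n - 4)*(n + 1)*(n + 3)*(n + 1)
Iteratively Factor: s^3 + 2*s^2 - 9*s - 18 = (s + 2)*(s^2 - 9) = (s + 2)*(s + 3)*(s - 3)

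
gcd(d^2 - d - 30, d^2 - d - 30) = d^2 - d - 30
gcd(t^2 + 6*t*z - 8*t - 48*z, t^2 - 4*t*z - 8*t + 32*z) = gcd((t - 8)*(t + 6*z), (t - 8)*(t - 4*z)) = t - 8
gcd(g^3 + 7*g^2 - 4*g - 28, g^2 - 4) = g^2 - 4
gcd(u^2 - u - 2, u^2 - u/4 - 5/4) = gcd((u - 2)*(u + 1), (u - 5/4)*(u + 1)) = u + 1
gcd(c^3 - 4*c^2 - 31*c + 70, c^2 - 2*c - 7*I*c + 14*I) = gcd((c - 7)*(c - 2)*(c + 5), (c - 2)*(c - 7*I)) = c - 2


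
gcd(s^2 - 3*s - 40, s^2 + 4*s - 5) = s + 5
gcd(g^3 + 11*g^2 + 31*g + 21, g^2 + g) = g + 1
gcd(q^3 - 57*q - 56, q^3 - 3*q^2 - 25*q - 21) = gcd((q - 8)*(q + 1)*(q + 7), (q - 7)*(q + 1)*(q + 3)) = q + 1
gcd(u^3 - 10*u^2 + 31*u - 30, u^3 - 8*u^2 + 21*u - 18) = u^2 - 5*u + 6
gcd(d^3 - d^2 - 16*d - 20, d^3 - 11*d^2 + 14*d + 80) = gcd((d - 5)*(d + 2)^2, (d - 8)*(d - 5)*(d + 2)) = d^2 - 3*d - 10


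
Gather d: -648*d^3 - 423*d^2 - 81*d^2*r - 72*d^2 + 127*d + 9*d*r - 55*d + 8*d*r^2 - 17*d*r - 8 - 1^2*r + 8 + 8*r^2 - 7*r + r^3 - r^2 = -648*d^3 + d^2*(-81*r - 495) + d*(8*r^2 - 8*r + 72) + r^3 + 7*r^2 - 8*r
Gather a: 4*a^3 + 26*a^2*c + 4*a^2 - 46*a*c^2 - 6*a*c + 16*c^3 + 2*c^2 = 4*a^3 + a^2*(26*c + 4) + a*(-46*c^2 - 6*c) + 16*c^3 + 2*c^2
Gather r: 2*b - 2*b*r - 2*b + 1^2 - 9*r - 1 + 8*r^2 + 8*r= 8*r^2 + r*(-2*b - 1)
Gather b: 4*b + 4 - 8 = 4*b - 4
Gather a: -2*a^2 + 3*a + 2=-2*a^2 + 3*a + 2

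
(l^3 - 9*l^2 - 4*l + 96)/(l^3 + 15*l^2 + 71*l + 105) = (l^2 - 12*l + 32)/(l^2 + 12*l + 35)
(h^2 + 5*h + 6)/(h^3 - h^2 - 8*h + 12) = (h + 2)/(h^2 - 4*h + 4)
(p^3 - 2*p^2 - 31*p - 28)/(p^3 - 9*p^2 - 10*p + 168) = (p + 1)/(p - 6)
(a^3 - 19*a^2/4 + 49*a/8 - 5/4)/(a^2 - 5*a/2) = a - 9/4 + 1/(2*a)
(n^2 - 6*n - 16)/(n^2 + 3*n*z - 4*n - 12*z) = (n^2 - 6*n - 16)/(n^2 + 3*n*z - 4*n - 12*z)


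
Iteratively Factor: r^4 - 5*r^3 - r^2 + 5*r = (r + 1)*(r^3 - 6*r^2 + 5*r) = (r - 5)*(r + 1)*(r^2 - r) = (r - 5)*(r - 1)*(r + 1)*(r)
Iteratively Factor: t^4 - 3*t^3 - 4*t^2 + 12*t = (t - 3)*(t^3 - 4*t) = t*(t - 3)*(t^2 - 4) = t*(t - 3)*(t - 2)*(t + 2)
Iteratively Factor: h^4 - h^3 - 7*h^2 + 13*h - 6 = (h + 3)*(h^3 - 4*h^2 + 5*h - 2) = (h - 1)*(h + 3)*(h^2 - 3*h + 2) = (h - 1)^2*(h + 3)*(h - 2)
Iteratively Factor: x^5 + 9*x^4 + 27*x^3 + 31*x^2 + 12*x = (x)*(x^4 + 9*x^3 + 27*x^2 + 31*x + 12) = x*(x + 1)*(x^3 + 8*x^2 + 19*x + 12) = x*(x + 1)*(x + 4)*(x^2 + 4*x + 3) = x*(x + 1)*(x + 3)*(x + 4)*(x + 1)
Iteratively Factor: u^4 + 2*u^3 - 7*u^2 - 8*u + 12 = (u - 1)*(u^3 + 3*u^2 - 4*u - 12) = (u - 1)*(u + 2)*(u^2 + u - 6) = (u - 1)*(u + 2)*(u + 3)*(u - 2)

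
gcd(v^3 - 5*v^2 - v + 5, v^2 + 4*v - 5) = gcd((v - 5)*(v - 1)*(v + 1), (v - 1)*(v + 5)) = v - 1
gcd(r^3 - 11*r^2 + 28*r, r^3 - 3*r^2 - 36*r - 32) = 1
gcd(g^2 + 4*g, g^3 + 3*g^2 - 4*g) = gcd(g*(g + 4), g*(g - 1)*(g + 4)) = g^2 + 4*g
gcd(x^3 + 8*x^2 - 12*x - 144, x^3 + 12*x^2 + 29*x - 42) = x + 6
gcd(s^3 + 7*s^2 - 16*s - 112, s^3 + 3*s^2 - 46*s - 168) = s + 4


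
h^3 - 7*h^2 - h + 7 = (h - 7)*(h - 1)*(h + 1)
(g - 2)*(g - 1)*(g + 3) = g^3 - 7*g + 6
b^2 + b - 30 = (b - 5)*(b + 6)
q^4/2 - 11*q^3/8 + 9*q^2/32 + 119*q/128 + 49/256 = (q/2 + 1/4)*(q - 7/4)^2*(q + 1/4)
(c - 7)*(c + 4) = c^2 - 3*c - 28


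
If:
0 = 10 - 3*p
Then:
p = 10/3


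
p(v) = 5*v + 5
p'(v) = 5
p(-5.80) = -24.00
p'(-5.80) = 5.00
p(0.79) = 8.95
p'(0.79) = 5.00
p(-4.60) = -18.00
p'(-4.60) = 5.00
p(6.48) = 37.40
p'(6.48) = 5.00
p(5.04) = 30.20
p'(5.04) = 5.00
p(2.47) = 17.35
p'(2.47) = 5.00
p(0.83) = 9.15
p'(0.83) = 5.00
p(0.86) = 9.30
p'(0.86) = 5.00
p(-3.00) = -10.00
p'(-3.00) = 5.00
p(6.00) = 35.00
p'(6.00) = 5.00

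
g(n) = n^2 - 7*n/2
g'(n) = 2*n - 7/2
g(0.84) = -2.23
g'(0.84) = -1.82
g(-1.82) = 9.68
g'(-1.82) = -7.14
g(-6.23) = 60.62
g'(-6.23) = -15.96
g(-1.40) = 6.86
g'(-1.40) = -6.30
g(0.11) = -0.37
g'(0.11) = -3.28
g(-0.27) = 1.02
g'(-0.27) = -4.04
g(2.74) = -2.08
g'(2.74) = 1.98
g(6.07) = 15.60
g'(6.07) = 8.64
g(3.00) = -1.50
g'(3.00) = 2.50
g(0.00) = 0.00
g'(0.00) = -3.50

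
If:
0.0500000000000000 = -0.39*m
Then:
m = -0.13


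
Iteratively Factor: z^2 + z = (z + 1)*(z)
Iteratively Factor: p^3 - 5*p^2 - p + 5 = (p - 1)*(p^2 - 4*p - 5) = (p - 1)*(p + 1)*(p - 5)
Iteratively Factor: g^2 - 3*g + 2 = (g - 1)*(g - 2)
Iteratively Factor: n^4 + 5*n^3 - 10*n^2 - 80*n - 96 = (n + 2)*(n^3 + 3*n^2 - 16*n - 48) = (n - 4)*(n + 2)*(n^2 + 7*n + 12) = (n - 4)*(n + 2)*(n + 4)*(n + 3)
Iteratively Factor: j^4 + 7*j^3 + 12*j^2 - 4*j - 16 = (j + 4)*(j^3 + 3*j^2 - 4) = (j + 2)*(j + 4)*(j^2 + j - 2) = (j + 2)^2*(j + 4)*(j - 1)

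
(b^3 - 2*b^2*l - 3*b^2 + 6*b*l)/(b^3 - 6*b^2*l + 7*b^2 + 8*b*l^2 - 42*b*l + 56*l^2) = b*(b - 3)/(b^2 - 4*b*l + 7*b - 28*l)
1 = 1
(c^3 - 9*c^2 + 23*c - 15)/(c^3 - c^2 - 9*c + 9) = (c - 5)/(c + 3)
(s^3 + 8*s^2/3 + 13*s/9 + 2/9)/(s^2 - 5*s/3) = (9*s^3 + 24*s^2 + 13*s + 2)/(3*s*(3*s - 5))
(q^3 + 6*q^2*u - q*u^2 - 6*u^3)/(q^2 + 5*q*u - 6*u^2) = q + u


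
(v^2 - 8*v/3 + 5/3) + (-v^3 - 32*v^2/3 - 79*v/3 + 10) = -v^3 - 29*v^2/3 - 29*v + 35/3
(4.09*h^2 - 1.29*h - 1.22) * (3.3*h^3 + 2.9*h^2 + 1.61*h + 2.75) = 13.497*h^5 + 7.604*h^4 - 1.1821*h^3 + 5.6326*h^2 - 5.5117*h - 3.355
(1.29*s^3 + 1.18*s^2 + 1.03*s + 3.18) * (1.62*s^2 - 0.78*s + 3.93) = 2.0898*s^5 + 0.9054*s^4 + 5.8179*s^3 + 8.9856*s^2 + 1.5675*s + 12.4974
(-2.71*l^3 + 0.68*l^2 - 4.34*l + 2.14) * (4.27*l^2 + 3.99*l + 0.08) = -11.5717*l^5 - 7.9093*l^4 - 16.0354*l^3 - 8.1244*l^2 + 8.1914*l + 0.1712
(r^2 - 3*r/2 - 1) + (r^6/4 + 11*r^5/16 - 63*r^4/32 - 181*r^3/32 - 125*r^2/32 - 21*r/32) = r^6/4 + 11*r^5/16 - 63*r^4/32 - 181*r^3/32 - 93*r^2/32 - 69*r/32 - 1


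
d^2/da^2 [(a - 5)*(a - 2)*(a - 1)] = 6*a - 16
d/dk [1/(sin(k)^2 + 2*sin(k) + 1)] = -2*cos(k)/(sin(k) + 1)^3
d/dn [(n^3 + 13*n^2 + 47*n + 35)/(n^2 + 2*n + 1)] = (n^2 + 2*n - 23)/(n^2 + 2*n + 1)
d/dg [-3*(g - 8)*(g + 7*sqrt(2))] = -6*g - 21*sqrt(2) + 24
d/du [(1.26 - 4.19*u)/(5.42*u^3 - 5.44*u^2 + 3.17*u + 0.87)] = (45.4196*u^3 - 43.2812*u^2 + 13.7088*u - 7.6395)/(29.3764*u^6 - 58.9696*u^5 + 63.9564*u^4 - 25.0588*u^3 + 0.583299999999999*u^2 + 5.5158*u + 0.7569)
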